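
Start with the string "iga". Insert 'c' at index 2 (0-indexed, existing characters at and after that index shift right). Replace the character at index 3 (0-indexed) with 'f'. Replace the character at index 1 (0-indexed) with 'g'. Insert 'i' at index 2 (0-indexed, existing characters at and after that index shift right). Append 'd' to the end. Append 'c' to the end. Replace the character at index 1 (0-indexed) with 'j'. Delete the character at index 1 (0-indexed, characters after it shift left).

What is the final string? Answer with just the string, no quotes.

Applying each edit step by step:
Start: "iga"
Op 1 (insert 'c' at idx 2): "iga" -> "igca"
Op 2 (replace idx 3: 'a' -> 'f'): "igca" -> "igcf"
Op 3 (replace idx 1: 'g' -> 'g'): "igcf" -> "igcf"
Op 4 (insert 'i' at idx 2): "igcf" -> "igicf"
Op 5 (append 'd'): "igicf" -> "igicfd"
Op 6 (append 'c'): "igicfd" -> "igicfdc"
Op 7 (replace idx 1: 'g' -> 'j'): "igicfdc" -> "ijicfdc"
Op 8 (delete idx 1 = 'j'): "ijicfdc" -> "iicfdc"

Answer: iicfdc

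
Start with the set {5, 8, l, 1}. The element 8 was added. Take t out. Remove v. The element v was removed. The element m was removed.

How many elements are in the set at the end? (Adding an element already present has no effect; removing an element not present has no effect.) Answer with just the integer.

Tracking the set through each operation:
Start: {1, 5, 8, l}
Event 1 (add 8): already present, no change. Set: {1, 5, 8, l}
Event 2 (remove t): not present, no change. Set: {1, 5, 8, l}
Event 3 (remove v): not present, no change. Set: {1, 5, 8, l}
Event 4 (remove v): not present, no change. Set: {1, 5, 8, l}
Event 5 (remove m): not present, no change. Set: {1, 5, 8, l}

Final set: {1, 5, 8, l} (size 4)

Answer: 4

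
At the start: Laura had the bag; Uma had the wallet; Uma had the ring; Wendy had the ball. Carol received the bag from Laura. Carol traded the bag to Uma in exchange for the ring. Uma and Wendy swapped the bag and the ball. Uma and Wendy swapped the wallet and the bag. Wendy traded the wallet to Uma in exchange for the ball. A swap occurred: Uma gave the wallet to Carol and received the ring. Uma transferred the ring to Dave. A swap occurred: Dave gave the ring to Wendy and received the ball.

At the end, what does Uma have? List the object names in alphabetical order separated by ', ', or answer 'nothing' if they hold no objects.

Tracking all object holders:
Start: bag:Laura, wallet:Uma, ring:Uma, ball:Wendy
Event 1 (give bag: Laura -> Carol). State: bag:Carol, wallet:Uma, ring:Uma, ball:Wendy
Event 2 (swap bag<->ring: now bag:Uma, ring:Carol). State: bag:Uma, wallet:Uma, ring:Carol, ball:Wendy
Event 3 (swap bag<->ball: now bag:Wendy, ball:Uma). State: bag:Wendy, wallet:Uma, ring:Carol, ball:Uma
Event 4 (swap wallet<->bag: now wallet:Wendy, bag:Uma). State: bag:Uma, wallet:Wendy, ring:Carol, ball:Uma
Event 5 (swap wallet<->ball: now wallet:Uma, ball:Wendy). State: bag:Uma, wallet:Uma, ring:Carol, ball:Wendy
Event 6 (swap wallet<->ring: now wallet:Carol, ring:Uma). State: bag:Uma, wallet:Carol, ring:Uma, ball:Wendy
Event 7 (give ring: Uma -> Dave). State: bag:Uma, wallet:Carol, ring:Dave, ball:Wendy
Event 8 (swap ring<->ball: now ring:Wendy, ball:Dave). State: bag:Uma, wallet:Carol, ring:Wendy, ball:Dave

Final state: bag:Uma, wallet:Carol, ring:Wendy, ball:Dave
Uma holds: bag.

Answer: bag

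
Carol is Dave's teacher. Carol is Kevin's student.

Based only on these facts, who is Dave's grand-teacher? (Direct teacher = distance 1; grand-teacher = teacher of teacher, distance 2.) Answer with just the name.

Reconstructing the teacher chain from the given facts:
  Kevin -> Carol -> Dave
(each arrow means 'teacher of the next')
Positions in the chain (0 = top):
  position of Kevin: 0
  position of Carol: 1
  position of Dave: 2

Dave is at position 2; the grand-teacher is 2 steps up the chain, i.e. position 0: Kevin.

Answer: Kevin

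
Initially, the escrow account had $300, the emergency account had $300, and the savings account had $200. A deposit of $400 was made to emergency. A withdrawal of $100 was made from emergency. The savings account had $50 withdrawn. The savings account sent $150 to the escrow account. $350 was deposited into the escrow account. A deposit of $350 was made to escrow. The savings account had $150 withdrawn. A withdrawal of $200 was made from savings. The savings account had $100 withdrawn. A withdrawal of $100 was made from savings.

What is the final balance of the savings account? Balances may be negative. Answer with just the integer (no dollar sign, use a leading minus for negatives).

Answer: -550

Derivation:
Tracking account balances step by step:
Start: escrow=300, emergency=300, savings=200
Event 1 (deposit 400 to emergency): emergency: 300 + 400 = 700. Balances: escrow=300, emergency=700, savings=200
Event 2 (withdraw 100 from emergency): emergency: 700 - 100 = 600. Balances: escrow=300, emergency=600, savings=200
Event 3 (withdraw 50 from savings): savings: 200 - 50 = 150. Balances: escrow=300, emergency=600, savings=150
Event 4 (transfer 150 savings -> escrow): savings: 150 - 150 = 0, escrow: 300 + 150 = 450. Balances: escrow=450, emergency=600, savings=0
Event 5 (deposit 350 to escrow): escrow: 450 + 350 = 800. Balances: escrow=800, emergency=600, savings=0
Event 6 (deposit 350 to escrow): escrow: 800 + 350 = 1150. Balances: escrow=1150, emergency=600, savings=0
Event 7 (withdraw 150 from savings): savings: 0 - 150 = -150. Balances: escrow=1150, emergency=600, savings=-150
Event 8 (withdraw 200 from savings): savings: -150 - 200 = -350. Balances: escrow=1150, emergency=600, savings=-350
Event 9 (withdraw 100 from savings): savings: -350 - 100 = -450. Balances: escrow=1150, emergency=600, savings=-450
Event 10 (withdraw 100 from savings): savings: -450 - 100 = -550. Balances: escrow=1150, emergency=600, savings=-550

Final balance of savings: -550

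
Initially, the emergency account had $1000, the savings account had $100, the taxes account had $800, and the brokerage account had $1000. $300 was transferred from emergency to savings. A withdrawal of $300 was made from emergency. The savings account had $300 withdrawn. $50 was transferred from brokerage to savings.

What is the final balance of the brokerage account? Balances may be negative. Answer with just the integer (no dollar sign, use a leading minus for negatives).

Answer: 950

Derivation:
Tracking account balances step by step:
Start: emergency=1000, savings=100, taxes=800, brokerage=1000
Event 1 (transfer 300 emergency -> savings): emergency: 1000 - 300 = 700, savings: 100 + 300 = 400. Balances: emergency=700, savings=400, taxes=800, brokerage=1000
Event 2 (withdraw 300 from emergency): emergency: 700 - 300 = 400. Balances: emergency=400, savings=400, taxes=800, brokerage=1000
Event 3 (withdraw 300 from savings): savings: 400 - 300 = 100. Balances: emergency=400, savings=100, taxes=800, brokerage=1000
Event 4 (transfer 50 brokerage -> savings): brokerage: 1000 - 50 = 950, savings: 100 + 50 = 150. Balances: emergency=400, savings=150, taxes=800, brokerage=950

Final balance of brokerage: 950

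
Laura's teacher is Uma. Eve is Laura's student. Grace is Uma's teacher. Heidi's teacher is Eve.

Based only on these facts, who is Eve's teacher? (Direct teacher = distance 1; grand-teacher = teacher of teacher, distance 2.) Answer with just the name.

Answer: Laura

Derivation:
Reconstructing the teacher chain from the given facts:
  Grace -> Uma -> Laura -> Eve -> Heidi
(each arrow means 'teacher of the next')
Positions in the chain (0 = top):
  position of Grace: 0
  position of Uma: 1
  position of Laura: 2
  position of Eve: 3
  position of Heidi: 4

Eve is at position 3; the teacher is 1 step up the chain, i.e. position 2: Laura.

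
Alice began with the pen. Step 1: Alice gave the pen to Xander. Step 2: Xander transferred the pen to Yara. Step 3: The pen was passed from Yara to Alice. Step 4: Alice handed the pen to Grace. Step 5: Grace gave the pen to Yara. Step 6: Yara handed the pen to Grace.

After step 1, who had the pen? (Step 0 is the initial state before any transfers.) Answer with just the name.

Tracking the pen holder through step 1:
After step 0 (start): Alice
After step 1: Xander

At step 1, the holder is Xander.

Answer: Xander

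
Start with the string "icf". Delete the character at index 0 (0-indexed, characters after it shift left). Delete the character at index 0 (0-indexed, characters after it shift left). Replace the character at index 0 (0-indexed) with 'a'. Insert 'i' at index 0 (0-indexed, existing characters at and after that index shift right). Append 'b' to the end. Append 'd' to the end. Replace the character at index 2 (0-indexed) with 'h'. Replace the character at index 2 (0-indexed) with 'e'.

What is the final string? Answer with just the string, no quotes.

Answer: iaed

Derivation:
Applying each edit step by step:
Start: "icf"
Op 1 (delete idx 0 = 'i'): "icf" -> "cf"
Op 2 (delete idx 0 = 'c'): "cf" -> "f"
Op 3 (replace idx 0: 'f' -> 'a'): "f" -> "a"
Op 4 (insert 'i' at idx 0): "a" -> "ia"
Op 5 (append 'b'): "ia" -> "iab"
Op 6 (append 'd'): "iab" -> "iabd"
Op 7 (replace idx 2: 'b' -> 'h'): "iabd" -> "iahd"
Op 8 (replace idx 2: 'h' -> 'e'): "iahd" -> "iaed"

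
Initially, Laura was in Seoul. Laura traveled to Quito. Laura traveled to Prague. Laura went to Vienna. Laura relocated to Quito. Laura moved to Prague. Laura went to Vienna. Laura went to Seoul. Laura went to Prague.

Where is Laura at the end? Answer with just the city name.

Answer: Prague

Derivation:
Tracking Laura's location:
Start: Laura is in Seoul.
After move 1: Seoul -> Quito. Laura is in Quito.
After move 2: Quito -> Prague. Laura is in Prague.
After move 3: Prague -> Vienna. Laura is in Vienna.
After move 4: Vienna -> Quito. Laura is in Quito.
After move 5: Quito -> Prague. Laura is in Prague.
After move 6: Prague -> Vienna. Laura is in Vienna.
After move 7: Vienna -> Seoul. Laura is in Seoul.
After move 8: Seoul -> Prague. Laura is in Prague.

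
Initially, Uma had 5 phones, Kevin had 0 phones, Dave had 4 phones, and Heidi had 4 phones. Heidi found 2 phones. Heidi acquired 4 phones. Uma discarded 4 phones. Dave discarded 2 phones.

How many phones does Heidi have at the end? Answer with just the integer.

Answer: 10

Derivation:
Tracking counts step by step:
Start: Uma=5, Kevin=0, Dave=4, Heidi=4
Event 1 (Heidi +2): Heidi: 4 -> 6. State: Uma=5, Kevin=0, Dave=4, Heidi=6
Event 2 (Heidi +4): Heidi: 6 -> 10. State: Uma=5, Kevin=0, Dave=4, Heidi=10
Event 3 (Uma -4): Uma: 5 -> 1. State: Uma=1, Kevin=0, Dave=4, Heidi=10
Event 4 (Dave -2): Dave: 4 -> 2. State: Uma=1, Kevin=0, Dave=2, Heidi=10

Heidi's final count: 10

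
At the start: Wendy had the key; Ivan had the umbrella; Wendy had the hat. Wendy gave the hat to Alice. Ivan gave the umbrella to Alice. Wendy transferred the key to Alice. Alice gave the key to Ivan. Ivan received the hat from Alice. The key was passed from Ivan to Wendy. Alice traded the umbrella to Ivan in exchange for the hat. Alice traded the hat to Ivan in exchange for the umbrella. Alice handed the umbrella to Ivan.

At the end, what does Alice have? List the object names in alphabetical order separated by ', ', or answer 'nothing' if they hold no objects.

Answer: nothing

Derivation:
Tracking all object holders:
Start: key:Wendy, umbrella:Ivan, hat:Wendy
Event 1 (give hat: Wendy -> Alice). State: key:Wendy, umbrella:Ivan, hat:Alice
Event 2 (give umbrella: Ivan -> Alice). State: key:Wendy, umbrella:Alice, hat:Alice
Event 3 (give key: Wendy -> Alice). State: key:Alice, umbrella:Alice, hat:Alice
Event 4 (give key: Alice -> Ivan). State: key:Ivan, umbrella:Alice, hat:Alice
Event 5 (give hat: Alice -> Ivan). State: key:Ivan, umbrella:Alice, hat:Ivan
Event 6 (give key: Ivan -> Wendy). State: key:Wendy, umbrella:Alice, hat:Ivan
Event 7 (swap umbrella<->hat: now umbrella:Ivan, hat:Alice). State: key:Wendy, umbrella:Ivan, hat:Alice
Event 8 (swap hat<->umbrella: now hat:Ivan, umbrella:Alice). State: key:Wendy, umbrella:Alice, hat:Ivan
Event 9 (give umbrella: Alice -> Ivan). State: key:Wendy, umbrella:Ivan, hat:Ivan

Final state: key:Wendy, umbrella:Ivan, hat:Ivan
Alice holds: (nothing).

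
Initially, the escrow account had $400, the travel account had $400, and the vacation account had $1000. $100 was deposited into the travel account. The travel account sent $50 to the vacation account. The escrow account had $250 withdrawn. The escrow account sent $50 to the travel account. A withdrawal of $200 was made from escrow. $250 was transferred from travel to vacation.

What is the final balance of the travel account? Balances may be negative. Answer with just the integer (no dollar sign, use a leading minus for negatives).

Answer: 250

Derivation:
Tracking account balances step by step:
Start: escrow=400, travel=400, vacation=1000
Event 1 (deposit 100 to travel): travel: 400 + 100 = 500. Balances: escrow=400, travel=500, vacation=1000
Event 2 (transfer 50 travel -> vacation): travel: 500 - 50 = 450, vacation: 1000 + 50 = 1050. Balances: escrow=400, travel=450, vacation=1050
Event 3 (withdraw 250 from escrow): escrow: 400 - 250 = 150. Balances: escrow=150, travel=450, vacation=1050
Event 4 (transfer 50 escrow -> travel): escrow: 150 - 50 = 100, travel: 450 + 50 = 500. Balances: escrow=100, travel=500, vacation=1050
Event 5 (withdraw 200 from escrow): escrow: 100 - 200 = -100. Balances: escrow=-100, travel=500, vacation=1050
Event 6 (transfer 250 travel -> vacation): travel: 500 - 250 = 250, vacation: 1050 + 250 = 1300. Balances: escrow=-100, travel=250, vacation=1300

Final balance of travel: 250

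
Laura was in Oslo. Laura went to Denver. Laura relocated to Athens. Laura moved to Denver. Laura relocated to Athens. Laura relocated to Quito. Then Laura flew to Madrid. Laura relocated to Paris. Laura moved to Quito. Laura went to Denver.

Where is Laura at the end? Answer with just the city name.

Answer: Denver

Derivation:
Tracking Laura's location:
Start: Laura is in Oslo.
After move 1: Oslo -> Denver. Laura is in Denver.
After move 2: Denver -> Athens. Laura is in Athens.
After move 3: Athens -> Denver. Laura is in Denver.
After move 4: Denver -> Athens. Laura is in Athens.
After move 5: Athens -> Quito. Laura is in Quito.
After move 6: Quito -> Madrid. Laura is in Madrid.
After move 7: Madrid -> Paris. Laura is in Paris.
After move 8: Paris -> Quito. Laura is in Quito.
After move 9: Quito -> Denver. Laura is in Denver.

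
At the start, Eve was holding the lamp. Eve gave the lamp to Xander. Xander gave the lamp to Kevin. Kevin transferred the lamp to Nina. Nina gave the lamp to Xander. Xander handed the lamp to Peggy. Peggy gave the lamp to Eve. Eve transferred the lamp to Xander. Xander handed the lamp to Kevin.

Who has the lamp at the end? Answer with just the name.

Tracking the lamp through each event:
Start: Eve has the lamp.
After event 1: Xander has the lamp.
After event 2: Kevin has the lamp.
After event 3: Nina has the lamp.
After event 4: Xander has the lamp.
After event 5: Peggy has the lamp.
After event 6: Eve has the lamp.
After event 7: Xander has the lamp.
After event 8: Kevin has the lamp.

Answer: Kevin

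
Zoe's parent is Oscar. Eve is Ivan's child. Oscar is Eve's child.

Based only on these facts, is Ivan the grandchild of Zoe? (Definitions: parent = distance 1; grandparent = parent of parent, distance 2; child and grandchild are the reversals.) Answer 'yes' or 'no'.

Answer: no

Derivation:
Reconstructing the parent chain from the given facts:
  Ivan -> Eve -> Oscar -> Zoe
(each arrow means 'parent of the next')
Positions in the chain (0 = top):
  position of Ivan: 0
  position of Eve: 1
  position of Oscar: 2
  position of Zoe: 3

Ivan is at position 0, Zoe is at position 3; signed distance (j - i) = 3.
'grandchild' requires j - i = -2. Actual distance is 3, so the relation does NOT hold.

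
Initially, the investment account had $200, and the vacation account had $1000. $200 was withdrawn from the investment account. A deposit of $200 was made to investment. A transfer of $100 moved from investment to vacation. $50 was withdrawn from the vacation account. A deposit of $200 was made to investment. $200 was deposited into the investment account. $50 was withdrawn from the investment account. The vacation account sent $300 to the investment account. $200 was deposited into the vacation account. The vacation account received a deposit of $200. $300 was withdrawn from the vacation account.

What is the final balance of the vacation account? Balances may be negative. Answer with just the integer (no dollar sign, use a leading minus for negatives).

Answer: 850

Derivation:
Tracking account balances step by step:
Start: investment=200, vacation=1000
Event 1 (withdraw 200 from investment): investment: 200 - 200 = 0. Balances: investment=0, vacation=1000
Event 2 (deposit 200 to investment): investment: 0 + 200 = 200. Balances: investment=200, vacation=1000
Event 3 (transfer 100 investment -> vacation): investment: 200 - 100 = 100, vacation: 1000 + 100 = 1100. Balances: investment=100, vacation=1100
Event 4 (withdraw 50 from vacation): vacation: 1100 - 50 = 1050. Balances: investment=100, vacation=1050
Event 5 (deposit 200 to investment): investment: 100 + 200 = 300. Balances: investment=300, vacation=1050
Event 6 (deposit 200 to investment): investment: 300 + 200 = 500. Balances: investment=500, vacation=1050
Event 7 (withdraw 50 from investment): investment: 500 - 50 = 450. Balances: investment=450, vacation=1050
Event 8 (transfer 300 vacation -> investment): vacation: 1050 - 300 = 750, investment: 450 + 300 = 750. Balances: investment=750, vacation=750
Event 9 (deposit 200 to vacation): vacation: 750 + 200 = 950. Balances: investment=750, vacation=950
Event 10 (deposit 200 to vacation): vacation: 950 + 200 = 1150. Balances: investment=750, vacation=1150
Event 11 (withdraw 300 from vacation): vacation: 1150 - 300 = 850. Balances: investment=750, vacation=850

Final balance of vacation: 850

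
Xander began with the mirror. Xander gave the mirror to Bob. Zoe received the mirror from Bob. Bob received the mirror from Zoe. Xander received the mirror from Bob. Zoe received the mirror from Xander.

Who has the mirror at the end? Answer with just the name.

Tracking the mirror through each event:
Start: Xander has the mirror.
After event 1: Bob has the mirror.
After event 2: Zoe has the mirror.
After event 3: Bob has the mirror.
After event 4: Xander has the mirror.
After event 5: Zoe has the mirror.

Answer: Zoe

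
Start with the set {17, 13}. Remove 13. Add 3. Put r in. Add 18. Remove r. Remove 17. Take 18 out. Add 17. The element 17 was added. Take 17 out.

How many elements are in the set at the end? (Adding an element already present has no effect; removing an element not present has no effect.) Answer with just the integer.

Tracking the set through each operation:
Start: {13, 17}
Event 1 (remove 13): removed. Set: {17}
Event 2 (add 3): added. Set: {17, 3}
Event 3 (add r): added. Set: {17, 3, r}
Event 4 (add 18): added. Set: {17, 18, 3, r}
Event 5 (remove r): removed. Set: {17, 18, 3}
Event 6 (remove 17): removed. Set: {18, 3}
Event 7 (remove 18): removed. Set: {3}
Event 8 (add 17): added. Set: {17, 3}
Event 9 (add 17): already present, no change. Set: {17, 3}
Event 10 (remove 17): removed. Set: {3}

Final set: {3} (size 1)

Answer: 1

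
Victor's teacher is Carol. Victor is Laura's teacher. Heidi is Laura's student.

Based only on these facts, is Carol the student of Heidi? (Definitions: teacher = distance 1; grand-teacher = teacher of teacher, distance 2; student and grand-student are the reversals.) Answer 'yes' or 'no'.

Answer: no

Derivation:
Reconstructing the teacher chain from the given facts:
  Carol -> Victor -> Laura -> Heidi
(each arrow means 'teacher of the next')
Positions in the chain (0 = top):
  position of Carol: 0
  position of Victor: 1
  position of Laura: 2
  position of Heidi: 3

Carol is at position 0, Heidi is at position 3; signed distance (j - i) = 3.
'student' requires j - i = -1. Actual distance is 3, so the relation does NOT hold.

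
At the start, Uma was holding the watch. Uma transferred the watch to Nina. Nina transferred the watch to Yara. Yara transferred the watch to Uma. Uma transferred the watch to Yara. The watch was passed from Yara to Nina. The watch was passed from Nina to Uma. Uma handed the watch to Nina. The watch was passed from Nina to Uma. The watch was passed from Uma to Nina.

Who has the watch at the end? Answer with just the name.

Answer: Nina

Derivation:
Tracking the watch through each event:
Start: Uma has the watch.
After event 1: Nina has the watch.
After event 2: Yara has the watch.
After event 3: Uma has the watch.
After event 4: Yara has the watch.
After event 5: Nina has the watch.
After event 6: Uma has the watch.
After event 7: Nina has the watch.
After event 8: Uma has the watch.
After event 9: Nina has the watch.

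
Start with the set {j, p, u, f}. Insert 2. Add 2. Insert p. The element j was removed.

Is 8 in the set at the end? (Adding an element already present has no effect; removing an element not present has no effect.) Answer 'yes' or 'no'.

Tracking the set through each operation:
Start: {f, j, p, u}
Event 1 (add 2): added. Set: {2, f, j, p, u}
Event 2 (add 2): already present, no change. Set: {2, f, j, p, u}
Event 3 (add p): already present, no change. Set: {2, f, j, p, u}
Event 4 (remove j): removed. Set: {2, f, p, u}

Final set: {2, f, p, u} (size 4)
8 is NOT in the final set.

Answer: no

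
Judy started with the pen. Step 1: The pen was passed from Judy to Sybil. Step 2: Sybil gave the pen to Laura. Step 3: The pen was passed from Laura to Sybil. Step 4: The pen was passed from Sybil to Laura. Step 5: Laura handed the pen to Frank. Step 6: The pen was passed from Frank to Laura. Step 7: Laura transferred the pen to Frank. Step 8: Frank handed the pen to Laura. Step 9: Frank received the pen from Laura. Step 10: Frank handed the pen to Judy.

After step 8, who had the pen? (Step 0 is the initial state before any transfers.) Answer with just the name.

Tracking the pen holder through step 8:
After step 0 (start): Judy
After step 1: Sybil
After step 2: Laura
After step 3: Sybil
After step 4: Laura
After step 5: Frank
After step 6: Laura
After step 7: Frank
After step 8: Laura

At step 8, the holder is Laura.

Answer: Laura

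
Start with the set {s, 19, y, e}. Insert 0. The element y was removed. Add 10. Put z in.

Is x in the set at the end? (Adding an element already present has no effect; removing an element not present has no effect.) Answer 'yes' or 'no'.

Tracking the set through each operation:
Start: {19, e, s, y}
Event 1 (add 0): added. Set: {0, 19, e, s, y}
Event 2 (remove y): removed. Set: {0, 19, e, s}
Event 3 (add 10): added. Set: {0, 10, 19, e, s}
Event 4 (add z): added. Set: {0, 10, 19, e, s, z}

Final set: {0, 10, 19, e, s, z} (size 6)
x is NOT in the final set.

Answer: no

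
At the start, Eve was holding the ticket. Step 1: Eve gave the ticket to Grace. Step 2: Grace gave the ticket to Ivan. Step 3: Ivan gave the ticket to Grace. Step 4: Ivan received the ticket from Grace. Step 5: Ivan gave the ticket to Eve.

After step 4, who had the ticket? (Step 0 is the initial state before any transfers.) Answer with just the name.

Tracking the ticket holder through step 4:
After step 0 (start): Eve
After step 1: Grace
After step 2: Ivan
After step 3: Grace
After step 4: Ivan

At step 4, the holder is Ivan.

Answer: Ivan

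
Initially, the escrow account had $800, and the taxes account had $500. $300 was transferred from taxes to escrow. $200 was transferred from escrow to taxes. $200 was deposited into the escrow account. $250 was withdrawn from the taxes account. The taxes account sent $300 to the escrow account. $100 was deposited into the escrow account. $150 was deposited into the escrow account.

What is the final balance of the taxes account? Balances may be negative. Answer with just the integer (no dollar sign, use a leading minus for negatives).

Tracking account balances step by step:
Start: escrow=800, taxes=500
Event 1 (transfer 300 taxes -> escrow): taxes: 500 - 300 = 200, escrow: 800 + 300 = 1100. Balances: escrow=1100, taxes=200
Event 2 (transfer 200 escrow -> taxes): escrow: 1100 - 200 = 900, taxes: 200 + 200 = 400. Balances: escrow=900, taxes=400
Event 3 (deposit 200 to escrow): escrow: 900 + 200 = 1100. Balances: escrow=1100, taxes=400
Event 4 (withdraw 250 from taxes): taxes: 400 - 250 = 150. Balances: escrow=1100, taxes=150
Event 5 (transfer 300 taxes -> escrow): taxes: 150 - 300 = -150, escrow: 1100 + 300 = 1400. Balances: escrow=1400, taxes=-150
Event 6 (deposit 100 to escrow): escrow: 1400 + 100 = 1500. Balances: escrow=1500, taxes=-150
Event 7 (deposit 150 to escrow): escrow: 1500 + 150 = 1650. Balances: escrow=1650, taxes=-150

Final balance of taxes: -150

Answer: -150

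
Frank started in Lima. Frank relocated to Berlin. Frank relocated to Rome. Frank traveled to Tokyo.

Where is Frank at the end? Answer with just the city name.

Answer: Tokyo

Derivation:
Tracking Frank's location:
Start: Frank is in Lima.
After move 1: Lima -> Berlin. Frank is in Berlin.
After move 2: Berlin -> Rome. Frank is in Rome.
After move 3: Rome -> Tokyo. Frank is in Tokyo.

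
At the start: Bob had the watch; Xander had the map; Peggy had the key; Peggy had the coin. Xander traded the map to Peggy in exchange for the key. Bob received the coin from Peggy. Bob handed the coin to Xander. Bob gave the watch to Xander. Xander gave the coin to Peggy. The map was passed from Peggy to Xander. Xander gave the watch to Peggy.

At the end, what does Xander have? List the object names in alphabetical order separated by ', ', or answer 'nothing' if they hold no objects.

Answer: key, map

Derivation:
Tracking all object holders:
Start: watch:Bob, map:Xander, key:Peggy, coin:Peggy
Event 1 (swap map<->key: now map:Peggy, key:Xander). State: watch:Bob, map:Peggy, key:Xander, coin:Peggy
Event 2 (give coin: Peggy -> Bob). State: watch:Bob, map:Peggy, key:Xander, coin:Bob
Event 3 (give coin: Bob -> Xander). State: watch:Bob, map:Peggy, key:Xander, coin:Xander
Event 4 (give watch: Bob -> Xander). State: watch:Xander, map:Peggy, key:Xander, coin:Xander
Event 5 (give coin: Xander -> Peggy). State: watch:Xander, map:Peggy, key:Xander, coin:Peggy
Event 6 (give map: Peggy -> Xander). State: watch:Xander, map:Xander, key:Xander, coin:Peggy
Event 7 (give watch: Xander -> Peggy). State: watch:Peggy, map:Xander, key:Xander, coin:Peggy

Final state: watch:Peggy, map:Xander, key:Xander, coin:Peggy
Xander holds: key, map.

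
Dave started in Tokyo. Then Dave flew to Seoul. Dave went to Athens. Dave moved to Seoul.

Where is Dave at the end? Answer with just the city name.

Tracking Dave's location:
Start: Dave is in Tokyo.
After move 1: Tokyo -> Seoul. Dave is in Seoul.
After move 2: Seoul -> Athens. Dave is in Athens.
After move 3: Athens -> Seoul. Dave is in Seoul.

Answer: Seoul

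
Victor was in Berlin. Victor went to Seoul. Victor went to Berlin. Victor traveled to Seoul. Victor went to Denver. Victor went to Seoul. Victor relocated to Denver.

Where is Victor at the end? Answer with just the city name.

Tracking Victor's location:
Start: Victor is in Berlin.
After move 1: Berlin -> Seoul. Victor is in Seoul.
After move 2: Seoul -> Berlin. Victor is in Berlin.
After move 3: Berlin -> Seoul. Victor is in Seoul.
After move 4: Seoul -> Denver. Victor is in Denver.
After move 5: Denver -> Seoul. Victor is in Seoul.
After move 6: Seoul -> Denver. Victor is in Denver.

Answer: Denver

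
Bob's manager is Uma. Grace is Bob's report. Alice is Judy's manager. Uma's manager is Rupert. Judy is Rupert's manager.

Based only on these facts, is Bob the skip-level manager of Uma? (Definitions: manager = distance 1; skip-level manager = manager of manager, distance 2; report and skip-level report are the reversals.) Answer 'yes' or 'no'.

Answer: no

Derivation:
Reconstructing the manager chain from the given facts:
  Alice -> Judy -> Rupert -> Uma -> Bob -> Grace
(each arrow means 'manager of the next')
Positions in the chain (0 = top):
  position of Alice: 0
  position of Judy: 1
  position of Rupert: 2
  position of Uma: 3
  position of Bob: 4
  position of Grace: 5

Bob is at position 4, Uma is at position 3; signed distance (j - i) = -1.
'skip-level manager' requires j - i = 2. Actual distance is -1, so the relation does NOT hold.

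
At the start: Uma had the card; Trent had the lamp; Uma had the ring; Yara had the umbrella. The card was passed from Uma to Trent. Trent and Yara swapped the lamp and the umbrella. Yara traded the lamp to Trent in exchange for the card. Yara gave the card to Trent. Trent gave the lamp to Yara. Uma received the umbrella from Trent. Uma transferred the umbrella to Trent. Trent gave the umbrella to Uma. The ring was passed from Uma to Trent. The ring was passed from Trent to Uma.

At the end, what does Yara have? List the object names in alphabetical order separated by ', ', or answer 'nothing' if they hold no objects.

Answer: lamp

Derivation:
Tracking all object holders:
Start: card:Uma, lamp:Trent, ring:Uma, umbrella:Yara
Event 1 (give card: Uma -> Trent). State: card:Trent, lamp:Trent, ring:Uma, umbrella:Yara
Event 2 (swap lamp<->umbrella: now lamp:Yara, umbrella:Trent). State: card:Trent, lamp:Yara, ring:Uma, umbrella:Trent
Event 3 (swap lamp<->card: now lamp:Trent, card:Yara). State: card:Yara, lamp:Trent, ring:Uma, umbrella:Trent
Event 4 (give card: Yara -> Trent). State: card:Trent, lamp:Trent, ring:Uma, umbrella:Trent
Event 5 (give lamp: Trent -> Yara). State: card:Trent, lamp:Yara, ring:Uma, umbrella:Trent
Event 6 (give umbrella: Trent -> Uma). State: card:Trent, lamp:Yara, ring:Uma, umbrella:Uma
Event 7 (give umbrella: Uma -> Trent). State: card:Trent, lamp:Yara, ring:Uma, umbrella:Trent
Event 8 (give umbrella: Trent -> Uma). State: card:Trent, lamp:Yara, ring:Uma, umbrella:Uma
Event 9 (give ring: Uma -> Trent). State: card:Trent, lamp:Yara, ring:Trent, umbrella:Uma
Event 10 (give ring: Trent -> Uma). State: card:Trent, lamp:Yara, ring:Uma, umbrella:Uma

Final state: card:Trent, lamp:Yara, ring:Uma, umbrella:Uma
Yara holds: lamp.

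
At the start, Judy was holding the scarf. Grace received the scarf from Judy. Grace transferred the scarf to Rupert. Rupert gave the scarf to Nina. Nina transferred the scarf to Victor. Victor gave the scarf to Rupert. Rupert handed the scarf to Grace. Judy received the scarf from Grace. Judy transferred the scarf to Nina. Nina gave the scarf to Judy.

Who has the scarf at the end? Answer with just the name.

Tracking the scarf through each event:
Start: Judy has the scarf.
After event 1: Grace has the scarf.
After event 2: Rupert has the scarf.
After event 3: Nina has the scarf.
After event 4: Victor has the scarf.
After event 5: Rupert has the scarf.
After event 6: Grace has the scarf.
After event 7: Judy has the scarf.
After event 8: Nina has the scarf.
After event 9: Judy has the scarf.

Answer: Judy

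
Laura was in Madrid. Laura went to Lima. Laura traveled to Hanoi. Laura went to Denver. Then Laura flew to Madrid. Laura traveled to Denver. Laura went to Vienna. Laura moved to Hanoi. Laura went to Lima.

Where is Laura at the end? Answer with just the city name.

Tracking Laura's location:
Start: Laura is in Madrid.
After move 1: Madrid -> Lima. Laura is in Lima.
After move 2: Lima -> Hanoi. Laura is in Hanoi.
After move 3: Hanoi -> Denver. Laura is in Denver.
After move 4: Denver -> Madrid. Laura is in Madrid.
After move 5: Madrid -> Denver. Laura is in Denver.
After move 6: Denver -> Vienna. Laura is in Vienna.
After move 7: Vienna -> Hanoi. Laura is in Hanoi.
After move 8: Hanoi -> Lima. Laura is in Lima.

Answer: Lima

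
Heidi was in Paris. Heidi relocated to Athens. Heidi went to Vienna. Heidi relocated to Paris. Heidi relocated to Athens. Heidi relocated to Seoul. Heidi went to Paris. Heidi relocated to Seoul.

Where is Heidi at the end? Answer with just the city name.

Tracking Heidi's location:
Start: Heidi is in Paris.
After move 1: Paris -> Athens. Heidi is in Athens.
After move 2: Athens -> Vienna. Heidi is in Vienna.
After move 3: Vienna -> Paris. Heidi is in Paris.
After move 4: Paris -> Athens. Heidi is in Athens.
After move 5: Athens -> Seoul. Heidi is in Seoul.
After move 6: Seoul -> Paris. Heidi is in Paris.
After move 7: Paris -> Seoul. Heidi is in Seoul.

Answer: Seoul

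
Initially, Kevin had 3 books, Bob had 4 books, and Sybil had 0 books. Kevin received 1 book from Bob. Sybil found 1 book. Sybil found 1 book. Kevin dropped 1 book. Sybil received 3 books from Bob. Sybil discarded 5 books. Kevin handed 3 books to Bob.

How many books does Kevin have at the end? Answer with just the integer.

Answer: 0

Derivation:
Tracking counts step by step:
Start: Kevin=3, Bob=4, Sybil=0
Event 1 (Bob -> Kevin, 1): Bob: 4 -> 3, Kevin: 3 -> 4. State: Kevin=4, Bob=3, Sybil=0
Event 2 (Sybil +1): Sybil: 0 -> 1. State: Kevin=4, Bob=3, Sybil=1
Event 3 (Sybil +1): Sybil: 1 -> 2. State: Kevin=4, Bob=3, Sybil=2
Event 4 (Kevin -1): Kevin: 4 -> 3. State: Kevin=3, Bob=3, Sybil=2
Event 5 (Bob -> Sybil, 3): Bob: 3 -> 0, Sybil: 2 -> 5. State: Kevin=3, Bob=0, Sybil=5
Event 6 (Sybil -5): Sybil: 5 -> 0. State: Kevin=3, Bob=0, Sybil=0
Event 7 (Kevin -> Bob, 3): Kevin: 3 -> 0, Bob: 0 -> 3. State: Kevin=0, Bob=3, Sybil=0

Kevin's final count: 0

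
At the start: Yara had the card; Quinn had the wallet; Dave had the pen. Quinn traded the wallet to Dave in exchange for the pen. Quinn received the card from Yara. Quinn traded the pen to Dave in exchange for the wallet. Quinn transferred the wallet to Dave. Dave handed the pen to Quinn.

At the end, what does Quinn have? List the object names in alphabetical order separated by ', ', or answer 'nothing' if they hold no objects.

Tracking all object holders:
Start: card:Yara, wallet:Quinn, pen:Dave
Event 1 (swap wallet<->pen: now wallet:Dave, pen:Quinn). State: card:Yara, wallet:Dave, pen:Quinn
Event 2 (give card: Yara -> Quinn). State: card:Quinn, wallet:Dave, pen:Quinn
Event 3 (swap pen<->wallet: now pen:Dave, wallet:Quinn). State: card:Quinn, wallet:Quinn, pen:Dave
Event 4 (give wallet: Quinn -> Dave). State: card:Quinn, wallet:Dave, pen:Dave
Event 5 (give pen: Dave -> Quinn). State: card:Quinn, wallet:Dave, pen:Quinn

Final state: card:Quinn, wallet:Dave, pen:Quinn
Quinn holds: card, pen.

Answer: card, pen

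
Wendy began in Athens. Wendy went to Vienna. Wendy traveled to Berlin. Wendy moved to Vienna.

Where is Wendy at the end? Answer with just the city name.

Answer: Vienna

Derivation:
Tracking Wendy's location:
Start: Wendy is in Athens.
After move 1: Athens -> Vienna. Wendy is in Vienna.
After move 2: Vienna -> Berlin. Wendy is in Berlin.
After move 3: Berlin -> Vienna. Wendy is in Vienna.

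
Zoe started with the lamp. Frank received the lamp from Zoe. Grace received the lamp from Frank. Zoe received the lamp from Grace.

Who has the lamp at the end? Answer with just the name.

Tracking the lamp through each event:
Start: Zoe has the lamp.
After event 1: Frank has the lamp.
After event 2: Grace has the lamp.
After event 3: Zoe has the lamp.

Answer: Zoe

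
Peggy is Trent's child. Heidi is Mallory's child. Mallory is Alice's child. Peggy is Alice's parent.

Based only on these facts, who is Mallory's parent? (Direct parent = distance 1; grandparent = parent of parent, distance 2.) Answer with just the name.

Reconstructing the parent chain from the given facts:
  Trent -> Peggy -> Alice -> Mallory -> Heidi
(each arrow means 'parent of the next')
Positions in the chain (0 = top):
  position of Trent: 0
  position of Peggy: 1
  position of Alice: 2
  position of Mallory: 3
  position of Heidi: 4

Mallory is at position 3; the parent is 1 step up the chain, i.e. position 2: Alice.

Answer: Alice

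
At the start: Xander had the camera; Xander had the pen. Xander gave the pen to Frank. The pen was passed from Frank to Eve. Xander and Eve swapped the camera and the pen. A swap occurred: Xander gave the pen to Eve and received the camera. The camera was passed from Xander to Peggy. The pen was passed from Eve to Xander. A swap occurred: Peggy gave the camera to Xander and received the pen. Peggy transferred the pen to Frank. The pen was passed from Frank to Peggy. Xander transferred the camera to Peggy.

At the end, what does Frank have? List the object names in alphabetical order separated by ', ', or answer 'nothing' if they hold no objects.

Tracking all object holders:
Start: camera:Xander, pen:Xander
Event 1 (give pen: Xander -> Frank). State: camera:Xander, pen:Frank
Event 2 (give pen: Frank -> Eve). State: camera:Xander, pen:Eve
Event 3 (swap camera<->pen: now camera:Eve, pen:Xander). State: camera:Eve, pen:Xander
Event 4 (swap pen<->camera: now pen:Eve, camera:Xander). State: camera:Xander, pen:Eve
Event 5 (give camera: Xander -> Peggy). State: camera:Peggy, pen:Eve
Event 6 (give pen: Eve -> Xander). State: camera:Peggy, pen:Xander
Event 7 (swap camera<->pen: now camera:Xander, pen:Peggy). State: camera:Xander, pen:Peggy
Event 8 (give pen: Peggy -> Frank). State: camera:Xander, pen:Frank
Event 9 (give pen: Frank -> Peggy). State: camera:Xander, pen:Peggy
Event 10 (give camera: Xander -> Peggy). State: camera:Peggy, pen:Peggy

Final state: camera:Peggy, pen:Peggy
Frank holds: (nothing).

Answer: nothing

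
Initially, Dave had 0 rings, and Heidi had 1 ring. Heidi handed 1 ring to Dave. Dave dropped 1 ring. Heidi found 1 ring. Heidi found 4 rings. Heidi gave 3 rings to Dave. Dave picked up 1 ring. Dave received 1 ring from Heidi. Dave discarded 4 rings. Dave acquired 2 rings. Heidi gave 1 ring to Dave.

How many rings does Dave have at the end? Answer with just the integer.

Tracking counts step by step:
Start: Dave=0, Heidi=1
Event 1 (Heidi -> Dave, 1): Heidi: 1 -> 0, Dave: 0 -> 1. State: Dave=1, Heidi=0
Event 2 (Dave -1): Dave: 1 -> 0. State: Dave=0, Heidi=0
Event 3 (Heidi +1): Heidi: 0 -> 1. State: Dave=0, Heidi=1
Event 4 (Heidi +4): Heidi: 1 -> 5. State: Dave=0, Heidi=5
Event 5 (Heidi -> Dave, 3): Heidi: 5 -> 2, Dave: 0 -> 3. State: Dave=3, Heidi=2
Event 6 (Dave +1): Dave: 3 -> 4. State: Dave=4, Heidi=2
Event 7 (Heidi -> Dave, 1): Heidi: 2 -> 1, Dave: 4 -> 5. State: Dave=5, Heidi=1
Event 8 (Dave -4): Dave: 5 -> 1. State: Dave=1, Heidi=1
Event 9 (Dave +2): Dave: 1 -> 3. State: Dave=3, Heidi=1
Event 10 (Heidi -> Dave, 1): Heidi: 1 -> 0, Dave: 3 -> 4. State: Dave=4, Heidi=0

Dave's final count: 4

Answer: 4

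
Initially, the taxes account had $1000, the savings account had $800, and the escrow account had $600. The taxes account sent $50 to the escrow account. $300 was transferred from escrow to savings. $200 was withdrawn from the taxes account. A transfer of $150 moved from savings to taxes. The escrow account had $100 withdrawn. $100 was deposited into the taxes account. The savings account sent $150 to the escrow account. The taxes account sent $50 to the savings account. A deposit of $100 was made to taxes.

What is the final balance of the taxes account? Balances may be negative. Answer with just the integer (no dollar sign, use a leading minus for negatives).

Tracking account balances step by step:
Start: taxes=1000, savings=800, escrow=600
Event 1 (transfer 50 taxes -> escrow): taxes: 1000 - 50 = 950, escrow: 600 + 50 = 650. Balances: taxes=950, savings=800, escrow=650
Event 2 (transfer 300 escrow -> savings): escrow: 650 - 300 = 350, savings: 800 + 300 = 1100. Balances: taxes=950, savings=1100, escrow=350
Event 3 (withdraw 200 from taxes): taxes: 950 - 200 = 750. Balances: taxes=750, savings=1100, escrow=350
Event 4 (transfer 150 savings -> taxes): savings: 1100 - 150 = 950, taxes: 750 + 150 = 900. Balances: taxes=900, savings=950, escrow=350
Event 5 (withdraw 100 from escrow): escrow: 350 - 100 = 250. Balances: taxes=900, savings=950, escrow=250
Event 6 (deposit 100 to taxes): taxes: 900 + 100 = 1000. Balances: taxes=1000, savings=950, escrow=250
Event 7 (transfer 150 savings -> escrow): savings: 950 - 150 = 800, escrow: 250 + 150 = 400. Balances: taxes=1000, savings=800, escrow=400
Event 8 (transfer 50 taxes -> savings): taxes: 1000 - 50 = 950, savings: 800 + 50 = 850. Balances: taxes=950, savings=850, escrow=400
Event 9 (deposit 100 to taxes): taxes: 950 + 100 = 1050. Balances: taxes=1050, savings=850, escrow=400

Final balance of taxes: 1050

Answer: 1050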